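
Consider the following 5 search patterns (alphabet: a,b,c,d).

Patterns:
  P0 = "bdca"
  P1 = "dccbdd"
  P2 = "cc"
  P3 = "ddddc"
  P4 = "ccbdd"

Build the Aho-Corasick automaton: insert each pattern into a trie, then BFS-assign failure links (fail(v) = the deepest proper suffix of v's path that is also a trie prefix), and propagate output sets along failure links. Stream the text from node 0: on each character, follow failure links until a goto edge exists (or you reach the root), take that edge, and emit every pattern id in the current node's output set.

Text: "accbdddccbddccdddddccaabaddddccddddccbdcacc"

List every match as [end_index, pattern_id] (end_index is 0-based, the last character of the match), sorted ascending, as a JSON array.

Build automaton:
Trie (insert patterns):
  n0 'ε': b→1 c→11 d→5
  n1 'b': d→2
  n2 'bd': c→3
  n3 'bdc': a→4
  n4 'bdca': ·  [P0 ends]
  n5 'd': c→6 d→13
  n6 'dc': c→7
  n7 'dcc': b→8
  n8 'dccb': d→9
  n9 'dccbd': d→10
  n10 'dccbdd': ·  [P1 ends]
  n11 'c': c→12
  n12 'cc': b→17  [P2 ends]
  n13 'dd': d→14
  n14 'ddd': d→15
  n15 'dddd': c→16
  n16 'ddddc': ·  [P3 ends]
  n17 'ccb': d→18
  n18 'ccbd': d→19
  n19 'ccbdd': ·  [P4 ends]

Failure links (BFS by depth):
  n1('b'): parent n0 fail=0; on 'b' 0 → fail=0;  out ∅∪∅=∅
  n5('d'): parent n0 fail=0; on 'd' 0 → fail=0;  out ∅∪∅=∅
  n11('c'): parent n0 fail=0; on 'c' 0 → fail=0;  out ∅∪∅=∅
  n2('bd'): parent n1 fail=0; on 'd' 0 → fail=5;  out ∅∪∅=∅
  n6('dc'): parent n5 fail=0; on 'c' 0 → fail=11;  out ∅∪∅=∅
  n12('cc'): parent n11 fail=0; on 'c' 0 → fail=11;  out {2}∪∅={2}
  n13('dd'): parent n5 fail=0; on 'd' 0 → fail=5;  out ∅∪∅=∅
  n3('bdc'): parent n2 fail=5; on 'c' 5 → fail=6;  out ∅∪∅=∅
  n7('dcc'): parent n6 fail=11; on 'c' 11 → fail=12;  out ∅∪{2}={2}
  n14('ddd'): parent n13 fail=5; on 'd' 5 → fail=13;  out ∅∪∅=∅
  n17('ccb'): parent n12 fail=11; on 'b' 11→0 → fail=1;  out ∅∪∅=∅
  n4('bdca'): parent n3 fail=6; on 'a' 6→11→0 → fail=0;  out {0}∪∅={0}
  n8('dccb'): parent n7 fail=12; on 'b' 12 → fail=17;  out ∅∪∅=∅
  n15('dddd'): parent n14 fail=13; on 'd' 13 → fail=14;  out ∅∪∅=∅
  n18('ccbd'): parent n17 fail=1; on 'd' 1 → fail=2;  out ∅∪∅=∅
  n9('dccbd'): parent n8 fail=17; on 'd' 17 → fail=18;  out ∅∪∅=∅
  n16('ddddc'): parent n15 fail=14; on 'c' 14→13→5 → fail=6;  out {3}∪∅={3}
  n19('ccbdd'): parent n18 fail=2; on 'd' 2→5 → fail=13;  out {4}∪∅={4}
  n10('dccbdd'): parent n9 fail=18; on 'd' 18 → fail=19;  out {1}∪{4}={1,4}

Run:
[0] read 'a'  n0⇒n0
[1] read 'c'  n0⇒n11
[2] read 'c'  n11⇒n12  emit P2@[1:2]
[3] read 'b'  n12⇒n17
[4] read 'd'  n17⇒n18
[5] read 'd'  n18⇒n19  emit P4@[1:5]
[6] read 'd'  n19⇒n14 (via fail)
[7] read 'c'  n14⇒n6 (via fail)
[8] read 'c'  n6⇒n7  emit P2@[7:8]
[9] read 'b'  n7⇒n8
[10] read 'd'  n8⇒n9
[11] read 'd'  n9⇒n10  emit P1@[6:11],P4@[7:11]
[12] read 'c'  n10⇒n6 (via fail)
[13] read 'c'  n6⇒n7  emit P2@[12:13]
[14] read 'd'  n7⇒n5 (via fail)
[15] read 'd'  n5⇒n13
[16] read 'd'  n13⇒n14
[17] read 'd'  n14⇒n15
[18] read 'd'  n15⇒n15 (via fail)
[19] read 'c'  n15⇒n16  emit P3@[15:19]
[20] read 'c'  n16⇒n7 (via fail)  emit P2@[19:20]
[21] read 'a'  n7⇒n0 (via fail)
[22] read 'a'  n0⇒n0
[23] read 'b'  n0⇒n1
[24] read 'a'  n1⇒n0 (via fail)
[25] read 'd'  n0⇒n5
[26] read 'd'  n5⇒n13
[27] read 'd'  n13⇒n14
[28] read 'd'  n14⇒n15
[29] read 'c'  n15⇒n16  emit P3@[25:29]
[30] read 'c'  n16⇒n7 (via fail)  emit P2@[29:30]
[31] read 'd'  n7⇒n5 (via fail)
[32] read 'd'  n5⇒n13
[33] read 'd'  n13⇒n14
[34] read 'd'  n14⇒n15
[35] read 'c'  n15⇒n16  emit P3@[31:35]
[36] read 'c'  n16⇒n7 (via fail)  emit P2@[35:36]
[37] read 'b'  n7⇒n8
[38] read 'd'  n8⇒n9
[39] read 'c'  n9⇒n3 (via fail)
[40] read 'a'  n3⇒n4  emit P0@[37:40]
[41] read 'c'  n4⇒n11 (via fail)
[42] read 'c'  n11⇒n12  emit P2@[41:42]

All matches (sorted): [[2,2],[5,4],[8,2],[11,1],[11,4],[13,2],[19,3],[20,2],[29,3],[30,2],[35,3],[36,2],[40,0],[42,2]]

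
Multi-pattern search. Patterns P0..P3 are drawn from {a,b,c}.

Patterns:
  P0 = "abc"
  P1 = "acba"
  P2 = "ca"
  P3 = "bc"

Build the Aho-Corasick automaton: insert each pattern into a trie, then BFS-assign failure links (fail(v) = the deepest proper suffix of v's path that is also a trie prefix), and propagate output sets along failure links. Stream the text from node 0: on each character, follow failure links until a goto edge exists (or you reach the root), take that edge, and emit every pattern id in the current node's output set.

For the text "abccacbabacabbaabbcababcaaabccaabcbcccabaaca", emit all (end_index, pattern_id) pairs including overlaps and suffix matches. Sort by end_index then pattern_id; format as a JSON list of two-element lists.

Build automaton:
Trie (insert patterns):
  n0 'ε': a→1 b→9 c→7
  n1 'a': b→2 c→4
  n2 'ab': c→3
  n3 'abc': ·  ←P0
  n4 'ac': b→5
  n5 'acb': a→6
  n6 'acba': ·  ←P1
  n7 'c': a→8
  n8 'ca': ·  ←P2
  n9 'b': c→10
  n10 'bc': ·  ←P3

Failure links (BFS by depth):
  n1('a'): parent n0 fail=0; on 'a' 0 → fail=0;  out ∅∪∅=∅
  n7('c'): parent n0 fail=0; on 'c' 0 → fail=0;  out ∅∪∅=∅
  n9('b'): parent n0 fail=0; on 'b' 0 → fail=0;  out ∅∪∅=∅
  n2('ab'): parent n1 fail=0; on 'b' 0 → fail=9;  out ∅∪∅=∅
  n4('ac'): parent n1 fail=0; on 'c' 0 → fail=7;  out ∅∪∅=∅
  n8('ca'): parent n7 fail=0; on 'a' 0 → fail=1;  out {2}∪∅={2}
  n10('bc'): parent n9 fail=0; on 'c' 0 → fail=7;  out {3}∪∅={3}
  n3('abc'): parent n2 fail=9; on 'c' 9 → fail=10;  out {0}∪{3}={0,3}
  n5('acb'): parent n4 fail=7; on 'b' 7→0 → fail=9;  out ∅∪∅=∅
  n6('acba'): parent n5 fail=9; on 'a' 9→0 → fail=1;  out {1}∪∅={1}

Run:
pos 0 'a': at 1
pos 1 'b': at 2
pos 2 'c': at 3  emit P0@[0:2],P3@[1:2]
pos 3 'c': at 7 (fail-walked)
pos 4 'a': at 8  emit P2@[3:4]
pos 5 'c': at 4 (fail-walked)
pos 6 'b': at 5
pos 7 'a': at 6  emit P1@[4:7]
pos 8 'b': at 2 (fail-walked)
pos 9 'a': at 1 (fail-walked)
pos 10 'c': at 4
pos 11 'a': at 8 (fail-walked)  emit P2@[10:11]
pos 12 'b': at 2 (fail-walked)
pos 13 'b': at 9 (fail-walked)
pos 14 'a': at 1 (fail-walked)
pos 15 'a': at 1 (fail-walked)
pos 16 'b': at 2
pos 17 'b': at 9 (fail-walked)
pos 18 'c': at 10  emit P3@[17:18]
pos 19 'a': at 8 (fail-walked)  emit P2@[18:19]
pos 20 'b': at 2 (fail-walked)
pos 21 'a': at 1 (fail-walked)
pos 22 'b': at 2
pos 23 'c': at 3  emit P0@[21:23],P3@[22:23]
pos 24 'a': at 8 (fail-walked)  emit P2@[23:24]
pos 25 'a': at 1 (fail-walked)
pos 26 'a': at 1 (fail-walked)
pos 27 'b': at 2
pos 28 'c': at 3  emit P0@[26:28],P3@[27:28]
pos 29 'c': at 7 (fail-walked)
pos 30 'a': at 8  emit P2@[29:30]
pos 31 'a': at 1 (fail-walked)
pos 32 'b': at 2
pos 33 'c': at 3  emit P0@[31:33],P3@[32:33]
pos 34 'b': at 9 (fail-walked)
pos 35 'c': at 10  emit P3@[34:35]
pos 36 'c': at 7 (fail-walked)
pos 37 'c': at 7 (fail-walked)
pos 38 'a': at 8  emit P2@[37:38]
pos 39 'b': at 2 (fail-walked)
pos 40 'a': at 1 (fail-walked)
pos 41 'a': at 1 (fail-walked)
pos 42 'c': at 4
pos 43 'a': at 8 (fail-walked)  emit P2@[42:43]

Result: [[2,0],[2,3],[4,2],[7,1],[11,2],[18,3],[19,2],[23,0],[23,3],[24,2],[28,0],[28,3],[30,2],[33,0],[33,3],[35,3],[38,2],[43,2]]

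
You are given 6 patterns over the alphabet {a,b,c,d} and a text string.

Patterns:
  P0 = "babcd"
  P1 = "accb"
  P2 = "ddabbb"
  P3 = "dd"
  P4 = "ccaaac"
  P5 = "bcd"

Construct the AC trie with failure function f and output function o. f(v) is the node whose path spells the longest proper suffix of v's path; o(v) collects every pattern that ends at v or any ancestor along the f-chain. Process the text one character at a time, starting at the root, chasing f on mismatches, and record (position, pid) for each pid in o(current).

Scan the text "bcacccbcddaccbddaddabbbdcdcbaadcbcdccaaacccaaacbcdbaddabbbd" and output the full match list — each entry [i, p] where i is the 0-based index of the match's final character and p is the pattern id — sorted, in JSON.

Construct AC machine:
Trie nodes:
  0='ε' goto a→6 b→1 c→16 d→10
  1='b' goto a→2 c→22
  2='ba' goto b→3
  3='bab' goto c→4
  4='babc' goto d→5
  5='babcd' goto ·  ←P0
  6='a' goto c→7
  7='ac' goto c→8
  8='acc' goto b→9
  9='accb' goto ·  ←P1
  10='d' goto d→11
  11='dd' goto a→12  ←P3
  12='dda' goto b→13
  13='ddab' goto b→14
  14='ddabb' goto b→15
  15='ddabbb' goto ·  ←P2
  16='c' goto c→17
  17='cc' goto a→18
  18='cca' goto a→19
  19='ccaa' goto a→20
  20='ccaaa' goto c→21
  21='ccaaac' goto ·  ←P4
  22='bc' goto d→23
  23='bcd' goto ·  ←P5

BFS fail/out derivation:
  fail(1) 'b': from fail(0)=0 chase 'b': 0 ⇒ 0;  out=∅∪out(0)=∅
  fail(6) 'a': from fail(0)=0 chase 'a': 0 ⇒ 0;  out=∅∪out(0)=∅
  fail(10) 'd': from fail(0)=0 chase 'd': 0 ⇒ 0;  out=∅∪out(0)=∅
  fail(16) 'c': from fail(0)=0 chase 'c': 0 ⇒ 0;  out=∅∪out(0)=∅
  fail(2) 'ba': from fail(1)=0 chase 'a': 0 ⇒ 6;  out=∅∪out(6)=∅
  fail(7) 'ac': from fail(6)=0 chase 'c': 0 ⇒ 16;  out=∅∪out(16)=∅
  fail(11) 'dd': from fail(10)=0 chase 'd': 0 ⇒ 10;  out={3}∪out(10)={3}
  fail(17) 'cc': from fail(16)=0 chase 'c': 0 ⇒ 16;  out=∅∪out(16)=∅
  fail(22) 'bc': from fail(1)=0 chase 'c': 0 ⇒ 16;  out=∅∪out(16)=∅
  fail(3) 'bab': from fail(2)=6 chase 'b': 6→0 ⇒ 1;  out=∅∪out(1)=∅
  fail(8) 'acc': from fail(7)=16 chase 'c': 16 ⇒ 17;  out=∅∪out(17)=∅
  fail(12) 'dda': from fail(11)=10 chase 'a': 10→0 ⇒ 6;  out=∅∪out(6)=∅
  fail(18) 'cca': from fail(17)=16 chase 'a': 16→0 ⇒ 6;  out=∅∪out(6)=∅
  fail(23) 'bcd': from fail(22)=16 chase 'd': 16→0 ⇒ 10;  out={5}∪out(10)={5}
  fail(4) 'babc': from fail(3)=1 chase 'c': 1 ⇒ 22;  out=∅∪out(22)=∅
  fail(9) 'accb': from fail(8)=17 chase 'b': 17→16→0 ⇒ 1;  out={1}∪out(1)={1}
  fail(13) 'ddab': from fail(12)=6 chase 'b': 6→0 ⇒ 1;  out=∅∪out(1)=∅
  fail(19) 'ccaa': from fail(18)=6 chase 'a': 6→0 ⇒ 6;  out=∅∪out(6)=∅
  fail(5) 'babcd': from fail(4)=22 chase 'd': 22 ⇒ 23;  out={0}∪out(23)={0,5}
  fail(14) 'ddabb': from fail(13)=1 chase 'b': 1→0 ⇒ 1;  out=∅∪out(1)=∅
  fail(20) 'ccaaa': from fail(19)=6 chase 'a': 6→0 ⇒ 6;  out=∅∪out(6)=∅
  fail(15) 'ddabbb': from fail(14)=1 chase 'b': 1→0 ⇒ 1;  out={2}∪out(1)={2}
  fail(21) 'ccaaac': from fail(20)=6 chase 'c': 6 ⇒ 7;  out={4}∪out(7)={4}

Scan:
[0] read 'b'  n0⇒n1
[1] read 'c'  n1⇒n22
[2] read 'a'  n22⇒n6 ·f
[3] read 'c'  n6⇒n7
[4] read 'c'  n7⇒n8
[5] read 'c'  n8⇒n17 ·f
[6] read 'b'  n17⇒n1 ·f
[7] read 'c'  n1⇒n22
[8] read 'd'  n22⇒n23  ** P5@[6:8]
[9] read 'd'  n23⇒n11 ·f  ** P3@[8:9]
[10] read 'a'  n11⇒n12
[11] read 'c'  n12⇒n7 ·f
[12] read 'c'  n7⇒n8
[13] read 'b'  n8⇒n9  ** P1@[10:13]
[14] read 'd'  n9⇒n10 ·f
[15] read 'd'  n10⇒n11  ** P3@[14:15]
[16] read 'a'  n11⇒n12
[17] read 'd'  n12⇒n10 ·f
[18] read 'd'  n10⇒n11  ** P3@[17:18]
[19] read 'a'  n11⇒n12
[20] read 'b'  n12⇒n13
[21] read 'b'  n13⇒n14
[22] read 'b'  n14⇒n15  ** P2@[17:22]
[23] read 'd'  n15⇒n10 ·f
[24] read 'c'  n10⇒n16 ·f
[25] read 'd'  n16⇒n10 ·f
[26] read 'c'  n10⇒n16 ·f
[27] read 'b'  n16⇒n1 ·f
[28] read 'a'  n1⇒n2
[29] read 'a'  n2⇒n6 ·f
[30] read 'd'  n6⇒n10 ·f
[31] read 'c'  n10⇒n16 ·f
[32] read 'b'  n16⇒n1 ·f
[33] read 'c'  n1⇒n22
[34] read 'd'  n22⇒n23  ** P5@[32:34]
[35] read 'c'  n23⇒n16 ·f
[36] read 'c'  n16⇒n17
[37] read 'a'  n17⇒n18
[38] read 'a'  n18⇒n19
[39] read 'a'  n19⇒n20
[40] read 'c'  n20⇒n21  ** P4@[35:40]
[41] read 'c'  n21⇒n8 ·f
[42] read 'c'  n8⇒n17 ·f
[43] read 'a'  n17⇒n18
[44] read 'a'  n18⇒n19
[45] read 'a'  n19⇒n20
[46] read 'c'  n20⇒n21  ** P4@[41:46]
[47] read 'b'  n21⇒n1 ·f
[48] read 'c'  n1⇒n22
[49] read 'd'  n22⇒n23  ** P5@[47:49]
[50] read 'b'  n23⇒n1 ·f
[51] read 'a'  n1⇒n2
[52] read 'd'  n2⇒n10 ·f
[53] read 'd'  n10⇒n11  ** P3@[52:53]
[54] read 'a'  n11⇒n12
[55] read 'b'  n12⇒n13
[56] read 'b'  n13⇒n14
[57] read 'b'  n14⇒n15  ** P2@[52:57]
[58] read 'd'  n15⇒n10 ·f

Matches: [[8,5],[9,3],[13,1],[15,3],[18,3],[22,2],[34,5],[40,4],[46,4],[49,5],[53,3],[57,2]]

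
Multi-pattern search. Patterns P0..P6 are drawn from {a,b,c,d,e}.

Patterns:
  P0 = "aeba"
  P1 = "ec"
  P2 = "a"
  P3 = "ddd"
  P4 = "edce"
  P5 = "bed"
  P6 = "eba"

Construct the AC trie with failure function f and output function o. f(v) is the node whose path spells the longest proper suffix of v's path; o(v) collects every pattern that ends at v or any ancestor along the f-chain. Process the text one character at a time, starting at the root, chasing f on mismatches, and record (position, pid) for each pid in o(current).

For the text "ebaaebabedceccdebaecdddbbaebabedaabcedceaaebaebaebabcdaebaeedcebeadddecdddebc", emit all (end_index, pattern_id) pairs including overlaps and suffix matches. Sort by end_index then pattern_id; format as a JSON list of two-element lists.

Construct AC machine:
Trie (insert patterns):
  n0 'ε': a→1 b→13 d→7 e→5
  n1 'a': e→2  ←P2
  n2 'ae': b→3
  n3 'aeb': a→4
  n4 'aeba': ·  ←P0
  n5 'e': b→16 c→6 d→10
  n6 'ec': ·  ←P1
  n7 'd': d→8
  n8 'dd': d→9
  n9 'ddd': ·  ←P3
  n10 'ed': c→11
  n11 'edc': e→12
  n12 'edce': ·  ←P4
  n13 'b': e→14
  n14 'be': d→15
  n15 'bed': ·  ←P5
  n16 'eb': a→17
  n17 'eba': ·  ←P6

BFS fail/out derivation:
  fail(1) 'a': from fail(0)=0 chase 'a': 0 ⇒ 0;  out={2}∪out(0)={2}
  fail(5) 'e': from fail(0)=0 chase 'e': 0 ⇒ 0;  out=∅∪out(0)=∅
  fail(7) 'd': from fail(0)=0 chase 'd': 0 ⇒ 0;  out=∅∪out(0)=∅
  fail(13) 'b': from fail(0)=0 chase 'b': 0 ⇒ 0;  out=∅∪out(0)=∅
  fail(2) 'ae': from fail(1)=0 chase 'e': 0 ⇒ 5;  out=∅∪out(5)=∅
  fail(6) 'ec': from fail(5)=0 chase 'c': 0 ⇒ 0;  out={1}∪out(0)={1}
  fail(8) 'dd': from fail(7)=0 chase 'd': 0 ⇒ 7;  out=∅∪out(7)=∅
  fail(10) 'ed': from fail(5)=0 chase 'd': 0 ⇒ 7;  out=∅∪out(7)=∅
  fail(14) 'be': from fail(13)=0 chase 'e': 0 ⇒ 5;  out=∅∪out(5)=∅
  fail(16) 'eb': from fail(5)=0 chase 'b': 0 ⇒ 13;  out=∅∪out(13)=∅
  fail(3) 'aeb': from fail(2)=5 chase 'b': 5 ⇒ 16;  out=∅∪out(16)=∅
  fail(9) 'ddd': from fail(8)=7 chase 'd': 7 ⇒ 8;  out={3}∪out(8)={3}
  fail(11) 'edc': from fail(10)=7 chase 'c': 7→0 ⇒ 0;  out=∅∪out(0)=∅
  fail(15) 'bed': from fail(14)=5 chase 'd': 5 ⇒ 10;  out={5}∪out(10)={5}
  fail(17) 'eba': from fail(16)=13 chase 'a': 13→0 ⇒ 1;  out={6}∪out(1)={2,6}
  fail(4) 'aeba': from fail(3)=16 chase 'a': 16 ⇒ 17;  out={0}∪out(17)={0,2,6}
  fail(12) 'edce': from fail(11)=0 chase 'e': 0 ⇒ 5;  out={4}∪out(5)={4}

Text stream:
pos 0 'e': at 5
pos 1 'b': at 16
pos 2 'a': at 17  ** P2@[2:2],P6@[0:2]
pos 3 'a': at 1 ·f  ** P2@[3:3]
pos 4 'e': at 2
pos 5 'b': at 3
pos 6 'a': at 4  ** P0@[3:6],P2@[6:6],P6@[4:6]
pos 7 'b': at 13 ·f
pos 8 'e': at 14
pos 9 'd': at 15  ** P5@[7:9]
pos 10 'c': at 11 ·f
pos 11 'e': at 12  ** P4@[8:11]
pos 12 'c': at 6 ·f  ** P1@[11:12]
pos 13 'c': at 0 ·f
pos 14 'd': at 7
pos 15 'e': at 5 ·f
pos 16 'b': at 16
pos 17 'a': at 17  ** P2@[17:17],P6@[15:17]
pos 18 'e': at 2 ·f
pos 19 'c': at 6 ·f  ** P1@[18:19]
pos 20 'd': at 7 ·f
pos 21 'd': at 8
pos 22 'd': at 9  ** P3@[20:22]
pos 23 'b': at 13 ·f
pos 24 'b': at 13 ·f
pos 25 'a': at 1 ·f  ** P2@[25:25]
pos 26 'e': at 2
pos 27 'b': at 3
pos 28 'a': at 4  ** P0@[25:28],P2@[28:28],P6@[26:28]
pos 29 'b': at 13 ·f
pos 30 'e': at 14
pos 31 'd': at 15  ** P5@[29:31]
pos 32 'a': at 1 ·f  ** P2@[32:32]
pos 33 'a': at 1 ·f  ** P2@[33:33]
pos 34 'b': at 13 ·f
pos 35 'c': at 0 ·f
pos 36 'e': at 5
pos 37 'd': at 10
pos 38 'c': at 11
pos 39 'e': at 12  ** P4@[36:39]
pos 40 'a': at 1 ·f  ** P2@[40:40]
pos 41 'a': at 1 ·f  ** P2@[41:41]
pos 42 'e': at 2
pos 43 'b': at 3
pos 44 'a': at 4  ** P0@[41:44],P2@[44:44],P6@[42:44]
pos 45 'e': at 2 ·f
pos 46 'b': at 3
pos 47 'a': at 4  ** P0@[44:47],P2@[47:47],P6@[45:47]
pos 48 'e': at 2 ·f
pos 49 'b': at 3
pos 50 'a': at 4  ** P0@[47:50],P2@[50:50],P6@[48:50]
pos 51 'b': at 13 ·f
pos 52 'c': at 0 ·f
pos 53 'd': at 7
pos 54 'a': at 1 ·f  ** P2@[54:54]
pos 55 'e': at 2
pos 56 'b': at 3
pos 57 'a': at 4  ** P0@[54:57],P2@[57:57],P6@[55:57]
pos 58 'e': at 2 ·f
pos 59 'e': at 5 ·f
pos 60 'd': at 10
pos 61 'c': at 11
pos 62 'e': at 12  ** P4@[59:62]
pos 63 'b': at 16 ·f
pos 64 'e': at 14 ·f
pos 65 'a': at 1 ·f  ** P2@[65:65]
pos 66 'd': at 7 ·f
pos 67 'd': at 8
pos 68 'd': at 9  ** P3@[66:68]
pos 69 'e': at 5 ·f
pos 70 'c': at 6  ** P1@[69:70]
pos 71 'd': at 7 ·f
pos 72 'd': at 8
pos 73 'd': at 9  ** P3@[71:73]
pos 74 'e': at 5 ·f
pos 75 'b': at 16
pos 76 'c': at 0 ·f

All matches (sorted): [[2,2],[2,6],[3,2],[6,0],[6,2],[6,6],[9,5],[11,4],[12,1],[17,2],[17,6],[19,1],[22,3],[25,2],[28,0],[28,2],[28,6],[31,5],[32,2],[33,2],[39,4],[40,2],[41,2],[44,0],[44,2],[44,6],[47,0],[47,2],[47,6],[50,0],[50,2],[50,6],[54,2],[57,0],[57,2],[57,6],[62,4],[65,2],[68,3],[70,1],[73,3]]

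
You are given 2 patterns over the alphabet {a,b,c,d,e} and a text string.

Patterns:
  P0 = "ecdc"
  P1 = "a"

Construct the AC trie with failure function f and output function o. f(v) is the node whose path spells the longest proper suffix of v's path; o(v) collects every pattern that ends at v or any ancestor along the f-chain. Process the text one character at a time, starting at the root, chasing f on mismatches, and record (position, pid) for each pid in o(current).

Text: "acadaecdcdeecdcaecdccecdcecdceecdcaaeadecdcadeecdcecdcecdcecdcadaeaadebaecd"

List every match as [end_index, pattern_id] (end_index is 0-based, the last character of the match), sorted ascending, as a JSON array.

Construct AC machine:
Trie nodes:
  0='ε' goto a→5 e→1
  1='e' goto c→2
  2='ec' goto d→3
  3='ecd' goto c→4
  4='ecdc' goto ·  ←P0
  5='a' goto ·  ←P1

Failure links (BFS by depth):
  fail(1) 'e': from fail(0)=0 chase 'e': 0 ⇒ 0;  out=∅∪out(0)=∅
  fail(5) 'a': from fail(0)=0 chase 'a': 0 ⇒ 0;  out={1}∪out(0)={1}
  fail(2) 'ec': from fail(1)=0 chase 'c': 0 ⇒ 0;  out=∅∪out(0)=∅
  fail(3) 'ecd': from fail(2)=0 chase 'd': 0 ⇒ 0;  out=∅∪out(0)=∅
  fail(4) 'ecdc': from fail(3)=0 chase 'c': 0 ⇒ 0;  out={0}∪out(0)={0}

Scan:
[0] read 'a'  n0⇒n5  emit P1@[0:0]
[1] read 'c'  n5⇒n0 ·f
[2] read 'a'  n0⇒n5  emit P1@[2:2]
[3] read 'd'  n5⇒n0 ·f
[4] read 'a'  n0⇒n5  emit P1@[4:4]
[5] read 'e'  n5⇒n1 ·f
[6] read 'c'  n1⇒n2
[7] read 'd'  n2⇒n3
[8] read 'c'  n3⇒n4  emit P0@[5:8]
[9] read 'd'  n4⇒n0 ·f
[10] read 'e'  n0⇒n1
[11] read 'e'  n1⇒n1 ·f
[12] read 'c'  n1⇒n2
[13] read 'd'  n2⇒n3
[14] read 'c'  n3⇒n4  emit P0@[11:14]
[15] read 'a'  n4⇒n5 ·f  emit P1@[15:15]
[16] read 'e'  n5⇒n1 ·f
[17] read 'c'  n1⇒n2
[18] read 'd'  n2⇒n3
[19] read 'c'  n3⇒n4  emit P0@[16:19]
[20] read 'c'  n4⇒n0 ·f
[21] read 'e'  n0⇒n1
[22] read 'c'  n1⇒n2
[23] read 'd'  n2⇒n3
[24] read 'c'  n3⇒n4  emit P0@[21:24]
[25] read 'e'  n4⇒n1 ·f
[26] read 'c'  n1⇒n2
[27] read 'd'  n2⇒n3
[28] read 'c'  n3⇒n4  emit P0@[25:28]
[29] read 'e'  n4⇒n1 ·f
[30] read 'e'  n1⇒n1 ·f
[31] read 'c'  n1⇒n2
[32] read 'd'  n2⇒n3
[33] read 'c'  n3⇒n4  emit P0@[30:33]
[34] read 'a'  n4⇒n5 ·f  emit P1@[34:34]
[35] read 'a'  n5⇒n5 ·f  emit P1@[35:35]
[36] read 'e'  n5⇒n1 ·f
[37] read 'a'  n1⇒n5 ·f  emit P1@[37:37]
[38] read 'd'  n5⇒n0 ·f
[39] read 'e'  n0⇒n1
[40] read 'c'  n1⇒n2
[41] read 'd'  n2⇒n3
[42] read 'c'  n3⇒n4  emit P0@[39:42]
[43] read 'a'  n4⇒n5 ·f  emit P1@[43:43]
[44] read 'd'  n5⇒n0 ·f
[45] read 'e'  n0⇒n1
[46] read 'e'  n1⇒n1 ·f
[47] read 'c'  n1⇒n2
[48] read 'd'  n2⇒n3
[49] read 'c'  n3⇒n4  emit P0@[46:49]
[50] read 'e'  n4⇒n1 ·f
[51] read 'c'  n1⇒n2
[52] read 'd'  n2⇒n3
[53] read 'c'  n3⇒n4  emit P0@[50:53]
[54] read 'e'  n4⇒n1 ·f
[55] read 'c'  n1⇒n2
[56] read 'd'  n2⇒n3
[57] read 'c'  n3⇒n4  emit P0@[54:57]
[58] read 'e'  n4⇒n1 ·f
[59] read 'c'  n1⇒n2
[60] read 'd'  n2⇒n3
[61] read 'c'  n3⇒n4  emit P0@[58:61]
[62] read 'a'  n4⇒n5 ·f  emit P1@[62:62]
[63] read 'd'  n5⇒n0 ·f
[64] read 'a'  n0⇒n5  emit P1@[64:64]
[65] read 'e'  n5⇒n1 ·f
[66] read 'a'  n1⇒n5 ·f  emit P1@[66:66]
[67] read 'a'  n5⇒n5 ·f  emit P1@[67:67]
[68] read 'd'  n5⇒n0 ·f
[69] read 'e'  n0⇒n1
[70] read 'b'  n1⇒n0 ·f
[71] read 'a'  n0⇒n5  emit P1@[71:71]
[72] read 'e'  n5⇒n1 ·f
[73] read 'c'  n1⇒n2
[74] read 'd'  n2⇒n3

Result: [[0,1],[2,1],[4,1],[8,0],[14,0],[15,1],[19,0],[24,0],[28,0],[33,0],[34,1],[35,1],[37,1],[42,0],[43,1],[49,0],[53,0],[57,0],[61,0],[62,1],[64,1],[66,1],[67,1],[71,1]]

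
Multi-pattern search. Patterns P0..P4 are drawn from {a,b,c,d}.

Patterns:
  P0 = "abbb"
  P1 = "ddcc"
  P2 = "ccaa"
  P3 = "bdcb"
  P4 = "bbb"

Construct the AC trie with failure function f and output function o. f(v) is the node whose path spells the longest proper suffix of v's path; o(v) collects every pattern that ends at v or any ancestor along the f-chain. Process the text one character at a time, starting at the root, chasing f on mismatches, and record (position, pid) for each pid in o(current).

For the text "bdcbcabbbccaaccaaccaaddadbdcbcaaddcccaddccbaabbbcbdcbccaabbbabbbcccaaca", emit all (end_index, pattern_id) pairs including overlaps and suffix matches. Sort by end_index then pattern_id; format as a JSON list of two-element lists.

Build automaton:
Trie (insert patterns):
  n0 'ε': a→1 b→13 c→9 d→5
  n1 'a': b→2
  n2 'ab': b→3
  n3 'abb': b→4
  n4 'abbb': ·  [P0 ends]
  n5 'd': d→6
  n6 'dd': c→7
  n7 'ddc': c→8
  n8 'ddcc': ·  [P1 ends]
  n9 'c': c→10
  n10 'cc': a→11
  n11 'cca': a→12
  n12 'ccaa': ·  [P2 ends]
  n13 'b': b→17 d→14
  n14 'bd': c→15
  n15 'bdc': b→16
  n16 'bdcb': ·  [P3 ends]
  n17 'bb': b→18
  n18 'bbb': ·  [P4 ends]

Failure links (BFS by depth):
  n1('a'): parent n0 fail=0; on 'a' 0 → fail=0;  out ∅∪∅=∅
  n5('d'): parent n0 fail=0; on 'd' 0 → fail=0;  out ∅∪∅=∅
  n9('c'): parent n0 fail=0; on 'c' 0 → fail=0;  out ∅∪∅=∅
  n13('b'): parent n0 fail=0; on 'b' 0 → fail=0;  out ∅∪∅=∅
  n2('ab'): parent n1 fail=0; on 'b' 0 → fail=13;  out ∅∪∅=∅
  n6('dd'): parent n5 fail=0; on 'd' 0 → fail=5;  out ∅∪∅=∅
  n10('cc'): parent n9 fail=0; on 'c' 0 → fail=9;  out ∅∪∅=∅
  n14('bd'): parent n13 fail=0; on 'd' 0 → fail=5;  out ∅∪∅=∅
  n17('bb'): parent n13 fail=0; on 'b' 0 → fail=13;  out ∅∪∅=∅
  n3('abb'): parent n2 fail=13; on 'b' 13 → fail=17;  out ∅∪∅=∅
  n7('ddc'): parent n6 fail=5; on 'c' 5→0 → fail=9;  out ∅∪∅=∅
  n11('cca'): parent n10 fail=9; on 'a' 9→0 → fail=1;  out ∅∪∅=∅
  n15('bdc'): parent n14 fail=5; on 'c' 5→0 → fail=9;  out ∅∪∅=∅
  n18('bbb'): parent n17 fail=13; on 'b' 13 → fail=17;  out {4}∪∅={4}
  n4('abbb'): parent n3 fail=17; on 'b' 17 → fail=18;  out {0}∪{4}={0,4}
  n8('ddcc'): parent n7 fail=9; on 'c' 9 → fail=10;  out {1}∪∅={1}
  n12('ccaa'): parent n11 fail=1; on 'a' 1→0 → fail=1;  out {2}∪∅={2}
  n16('bdcb'): parent n15 fail=9; on 'b' 9→0 → fail=13;  out {3}∪∅={3}

Scan:
pos 0 'b': at 13
pos 1 'd': at 14
pos 2 'c': at 15
pos 3 'b': at 16  emit P3@[0:3]
pos 4 'c': at 9 ·f
pos 5 'a': at 1 ·f
pos 6 'b': at 2
pos 7 'b': at 3
pos 8 'b': at 4  emit P0@[5:8],P4@[6:8]
pos 9 'c': at 9 ·f
pos 10 'c': at 10
pos 11 'a': at 11
pos 12 'a': at 12  emit P2@[9:12]
pos 13 'c': at 9 ·f
pos 14 'c': at 10
pos 15 'a': at 11
pos 16 'a': at 12  emit P2@[13:16]
pos 17 'c': at 9 ·f
pos 18 'c': at 10
pos 19 'a': at 11
pos 20 'a': at 12  emit P2@[17:20]
pos 21 'd': at 5 ·f
pos 22 'd': at 6
pos 23 'a': at 1 ·f
pos 24 'd': at 5 ·f
pos 25 'b': at 13 ·f
pos 26 'd': at 14
pos 27 'c': at 15
pos 28 'b': at 16  emit P3@[25:28]
pos 29 'c': at 9 ·f
pos 30 'a': at 1 ·f
pos 31 'a': at 1 ·f
pos 32 'd': at 5 ·f
pos 33 'd': at 6
pos 34 'c': at 7
pos 35 'c': at 8  emit P1@[32:35]
pos 36 'c': at 10 ·f
pos 37 'a': at 11
pos 38 'd': at 5 ·f
pos 39 'd': at 6
pos 40 'c': at 7
pos 41 'c': at 8  emit P1@[38:41]
pos 42 'b': at 13 ·f
pos 43 'a': at 1 ·f
pos 44 'a': at 1 ·f
pos 45 'b': at 2
pos 46 'b': at 3
pos 47 'b': at 4  emit P0@[44:47],P4@[45:47]
pos 48 'c': at 9 ·f
pos 49 'b': at 13 ·f
pos 50 'd': at 14
pos 51 'c': at 15
pos 52 'b': at 16  emit P3@[49:52]
pos 53 'c': at 9 ·f
pos 54 'c': at 10
pos 55 'a': at 11
pos 56 'a': at 12  emit P2@[53:56]
pos 57 'b': at 2 ·f
pos 58 'b': at 3
pos 59 'b': at 4  emit P0@[56:59],P4@[57:59]
pos 60 'a': at 1 ·f
pos 61 'b': at 2
pos 62 'b': at 3
pos 63 'b': at 4  emit P0@[60:63],P4@[61:63]
pos 64 'c': at 9 ·f
pos 65 'c': at 10
pos 66 'c': at 10 ·f
pos 67 'a': at 11
pos 68 'a': at 12  emit P2@[65:68]
pos 69 'c': at 9 ·f
pos 70 'a': at 1 ·f

Matches: [[3,3],[8,0],[8,4],[12,2],[16,2],[20,2],[28,3],[35,1],[41,1],[47,0],[47,4],[52,3],[56,2],[59,0],[59,4],[63,0],[63,4],[68,2]]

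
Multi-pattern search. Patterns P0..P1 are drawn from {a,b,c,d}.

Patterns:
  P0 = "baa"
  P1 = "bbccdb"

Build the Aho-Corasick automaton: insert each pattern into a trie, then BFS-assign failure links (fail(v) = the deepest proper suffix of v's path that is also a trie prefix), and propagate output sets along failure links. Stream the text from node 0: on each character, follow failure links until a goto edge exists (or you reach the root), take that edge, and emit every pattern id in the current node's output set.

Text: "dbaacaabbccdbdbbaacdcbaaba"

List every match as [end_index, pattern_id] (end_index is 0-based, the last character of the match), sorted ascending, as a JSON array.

Build automaton:
Trie (insert patterns):
  n0 'ε': b→1
  n1 'b': a→2 b→4
  n2 'ba': a→3
  n3 'baa': ·  [P0 ends]
  n4 'bb': c→5
  n5 'bbc': c→6
  n6 'bbcc': d→7
  n7 'bbccd': b→8
  n8 'bbccdb': ·  [P1 ends]

BFS fail/out derivation:
  fail(1) 'b': from fail(0)=0 chase 'b': 0 ⇒ 0;  out=∅∪out(0)=∅
  fail(2) 'ba': from fail(1)=0 chase 'a': 0 ⇒ 0;  out=∅∪out(0)=∅
  fail(4) 'bb': from fail(1)=0 chase 'b': 0 ⇒ 1;  out=∅∪out(1)=∅
  fail(3) 'baa': from fail(2)=0 chase 'a': 0 ⇒ 0;  out={0}∪out(0)={0}
  fail(5) 'bbc': from fail(4)=1 chase 'c': 1→0 ⇒ 0;  out=∅∪out(0)=∅
  fail(6) 'bbcc': from fail(5)=0 chase 'c': 0 ⇒ 0;  out=∅∪out(0)=∅
  fail(7) 'bbccd': from fail(6)=0 chase 'd': 0 ⇒ 0;  out=∅∪out(0)=∅
  fail(8) 'bbccdb': from fail(7)=0 chase 'b': 0 ⇒ 1;  out={1}∪out(1)={1}

Run:
[0] read 'd'  n0⇒n0
[1] read 'b'  n0⇒n1
[2] read 'a'  n1⇒n2
[3] read 'a'  n2⇒n3  → match P0@[1:3]
[4] read 'c'  n3⇒n0 (fail-walked)
[5] read 'a'  n0⇒n0
[6] read 'a'  n0⇒n0
[7] read 'b'  n0⇒n1
[8] read 'b'  n1⇒n4
[9] read 'c'  n4⇒n5
[10] read 'c'  n5⇒n6
[11] read 'd'  n6⇒n7
[12] read 'b'  n7⇒n8  → match P1@[7:12]
[13] read 'd'  n8⇒n0 (fail-walked)
[14] read 'b'  n0⇒n1
[15] read 'b'  n1⇒n4
[16] read 'a'  n4⇒n2 (fail-walked)
[17] read 'a'  n2⇒n3  → match P0@[15:17]
[18] read 'c'  n3⇒n0 (fail-walked)
[19] read 'd'  n0⇒n0
[20] read 'c'  n0⇒n0
[21] read 'b'  n0⇒n1
[22] read 'a'  n1⇒n2
[23] read 'a'  n2⇒n3  → match P0@[21:23]
[24] read 'b'  n3⇒n1 (fail-walked)
[25] read 'a'  n1⇒n2

All matches (sorted): [[3,0],[12,1],[17,0],[23,0]]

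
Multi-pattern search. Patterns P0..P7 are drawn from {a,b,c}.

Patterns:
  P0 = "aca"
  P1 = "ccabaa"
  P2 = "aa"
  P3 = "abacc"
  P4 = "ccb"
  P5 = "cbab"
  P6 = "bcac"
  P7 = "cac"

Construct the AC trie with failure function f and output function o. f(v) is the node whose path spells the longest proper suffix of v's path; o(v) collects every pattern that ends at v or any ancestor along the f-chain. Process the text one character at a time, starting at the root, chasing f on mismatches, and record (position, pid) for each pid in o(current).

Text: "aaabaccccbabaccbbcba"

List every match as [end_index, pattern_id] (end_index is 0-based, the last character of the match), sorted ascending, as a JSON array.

Construct AC machine:
Trie nodes:
  0='ε' goto a→1 b→19 c→4
  1='a' goto a→10 b→11 c→2
  2='ac' goto a→3
  3='aca' goto ·  ←P0
  4='c' goto a→23 b→16 c→5
  5='cc' goto a→6 b→15
  6='cca' goto b→7
  7='ccab' goto a→8
  8='ccaba' goto a→9
  9='ccabaa' goto ·  ←P1
  10='aa' goto ·  ←P2
  11='ab' goto a→12
  12='aba' goto c→13
  13='abac' goto c→14
  14='abacc' goto ·  ←P3
  15='ccb' goto ·  ←P4
  16='cb' goto a→17
  17='cba' goto b→18
  18='cbab' goto ·  ←P5
  19='b' goto c→20
  20='bc' goto a→21
  21='bca' goto c→22
  22='bcac' goto ·  ←P6
  23='ca' goto c→24
  24='cac' goto ·  ←P7

BFS fail/out derivation:
  fail(1) 'a': from fail(0)=0 chase 'a': 0 ⇒ 0;  out=∅∪out(0)=∅
  fail(4) 'c': from fail(0)=0 chase 'c': 0 ⇒ 0;  out=∅∪out(0)=∅
  fail(19) 'b': from fail(0)=0 chase 'b': 0 ⇒ 0;  out=∅∪out(0)=∅
  fail(2) 'ac': from fail(1)=0 chase 'c': 0 ⇒ 4;  out=∅∪out(4)=∅
  fail(5) 'cc': from fail(4)=0 chase 'c': 0 ⇒ 4;  out=∅∪out(4)=∅
  fail(10) 'aa': from fail(1)=0 chase 'a': 0 ⇒ 1;  out={2}∪out(1)={2}
  fail(11) 'ab': from fail(1)=0 chase 'b': 0 ⇒ 19;  out=∅∪out(19)=∅
  fail(16) 'cb': from fail(4)=0 chase 'b': 0 ⇒ 19;  out=∅∪out(19)=∅
  fail(20) 'bc': from fail(19)=0 chase 'c': 0 ⇒ 4;  out=∅∪out(4)=∅
  fail(23) 'ca': from fail(4)=0 chase 'a': 0 ⇒ 1;  out=∅∪out(1)=∅
  fail(3) 'aca': from fail(2)=4 chase 'a': 4 ⇒ 23;  out={0}∪out(23)={0}
  fail(6) 'cca': from fail(5)=4 chase 'a': 4 ⇒ 23;  out=∅∪out(23)=∅
  fail(12) 'aba': from fail(11)=19 chase 'a': 19→0 ⇒ 1;  out=∅∪out(1)=∅
  fail(15) 'ccb': from fail(5)=4 chase 'b': 4 ⇒ 16;  out={4}∪out(16)={4}
  fail(17) 'cba': from fail(16)=19 chase 'a': 19→0 ⇒ 1;  out=∅∪out(1)=∅
  fail(21) 'bca': from fail(20)=4 chase 'a': 4 ⇒ 23;  out=∅∪out(23)=∅
  fail(24) 'cac': from fail(23)=1 chase 'c': 1 ⇒ 2;  out={7}∪out(2)={7}
  fail(7) 'ccab': from fail(6)=23 chase 'b': 23→1 ⇒ 11;  out=∅∪out(11)=∅
  fail(13) 'abac': from fail(12)=1 chase 'c': 1 ⇒ 2;  out=∅∪out(2)=∅
  fail(18) 'cbab': from fail(17)=1 chase 'b': 1 ⇒ 11;  out={5}∪out(11)={5}
  fail(22) 'bcac': from fail(21)=23 chase 'c': 23 ⇒ 24;  out={6}∪out(24)={6,7}
  fail(8) 'ccaba': from fail(7)=11 chase 'a': 11 ⇒ 12;  out=∅∪out(12)=∅
  fail(14) 'abacc': from fail(13)=2 chase 'c': 2→4 ⇒ 5;  out={3}∪out(5)={3}
  fail(9) 'ccabaa': from fail(8)=12 chase 'a': 12→1 ⇒ 10;  out={1}∪out(10)={1,2}

Run:
[0] read 'a'  n0⇒n1
[1] read 'a'  n1⇒n10  ** P2@[0:1]
[2] read 'a'  n10⇒n10 (fail-walked)  ** P2@[1:2]
[3] read 'b'  n10⇒n11 (fail-walked)
[4] read 'a'  n11⇒n12
[5] read 'c'  n12⇒n13
[6] read 'c'  n13⇒n14  ** P3@[2:6]
[7] read 'c'  n14⇒n5 (fail-walked)
[8] read 'c'  n5⇒n5 (fail-walked)
[9] read 'b'  n5⇒n15  ** P4@[7:9]
[10] read 'a'  n15⇒n17 (fail-walked)
[11] read 'b'  n17⇒n18  ** P5@[8:11]
[12] read 'a'  n18⇒n12 (fail-walked)
[13] read 'c'  n12⇒n13
[14] read 'c'  n13⇒n14  ** P3@[10:14]
[15] read 'b'  n14⇒n15 (fail-walked)  ** P4@[13:15]
[16] read 'b'  n15⇒n19 (fail-walked)
[17] read 'c'  n19⇒n20
[18] read 'b'  n20⇒n16 (fail-walked)
[19] read 'a'  n16⇒n17

Matches: [[1,2],[2,2],[6,3],[9,4],[11,5],[14,3],[15,4]]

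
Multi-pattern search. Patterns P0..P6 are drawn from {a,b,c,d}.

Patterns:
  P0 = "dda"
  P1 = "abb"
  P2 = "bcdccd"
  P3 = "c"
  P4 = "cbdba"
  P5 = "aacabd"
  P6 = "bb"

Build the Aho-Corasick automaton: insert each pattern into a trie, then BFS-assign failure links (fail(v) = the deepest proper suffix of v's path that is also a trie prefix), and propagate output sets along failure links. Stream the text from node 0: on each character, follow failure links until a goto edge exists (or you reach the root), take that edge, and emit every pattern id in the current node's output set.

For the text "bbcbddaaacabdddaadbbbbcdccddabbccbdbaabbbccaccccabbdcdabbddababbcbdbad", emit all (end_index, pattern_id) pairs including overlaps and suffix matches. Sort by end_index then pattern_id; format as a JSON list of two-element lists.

Build automaton:
Trie (insert patterns):
  n0 'ε': a→4 b→7 c→13 d→1
  n1 'd': d→2
  n2 'dd': a→3
  n3 'dda': ·  ←P0
  n4 'a': a→18 b→5
  n5 'ab': b→6
  n6 'abb': ·  ←P1
  n7 'b': b→23 c→8
  n8 'bc': d→9
  n9 'bcd': c→10
  n10 'bcdc': c→11
  n11 'bcdcc': d→12
  n12 'bcdccd': ·  ←P2
  n13 'c': b→14  ←P3
  n14 'cb': d→15
  n15 'cbd': b→16
  n16 'cbdb': a→17
  n17 'cbdba': ·  ←P4
  n18 'aa': c→19
  n19 'aac': a→20
  n20 'aaca': b→21
  n21 'aacab': d→22
  n22 'aacabd': ·  ←P5
  n23 'bb': ·  ←P6

BFS fail/out derivation:
  n1('d'): parent n0 fail=0; on 'd' 0 → fail=0;  out ∅∪∅=∅
  n4('a'): parent n0 fail=0; on 'a' 0 → fail=0;  out ∅∪∅=∅
  n7('b'): parent n0 fail=0; on 'b' 0 → fail=0;  out ∅∪∅=∅
  n13('c'): parent n0 fail=0; on 'c' 0 → fail=0;  out {3}∪∅={3}
  n2('dd'): parent n1 fail=0; on 'd' 0 → fail=1;  out ∅∪∅=∅
  n5('ab'): parent n4 fail=0; on 'b' 0 → fail=7;  out ∅∪∅=∅
  n8('bc'): parent n7 fail=0; on 'c' 0 → fail=13;  out ∅∪{3}={3}
  n14('cb'): parent n13 fail=0; on 'b' 0 → fail=7;  out ∅∪∅=∅
  n18('aa'): parent n4 fail=0; on 'a' 0 → fail=4;  out ∅∪∅=∅
  n23('bb'): parent n7 fail=0; on 'b' 0 → fail=7;  out {6}∪∅={6}
  n3('dda'): parent n2 fail=1; on 'a' 1→0 → fail=4;  out {0}∪∅={0}
  n6('abb'): parent n5 fail=7; on 'b' 7 → fail=23;  out {1}∪{6}={1,6}
  n9('bcd'): parent n8 fail=13; on 'd' 13→0 → fail=1;  out ∅∪∅=∅
  n15('cbd'): parent n14 fail=7; on 'd' 7→0 → fail=1;  out ∅∪∅=∅
  n19('aac'): parent n18 fail=4; on 'c' 4→0 → fail=13;  out ∅∪{3}={3}
  n10('bcdc'): parent n9 fail=1; on 'c' 1→0 → fail=13;  out ∅∪{3}={3}
  n16('cbdb'): parent n15 fail=1; on 'b' 1→0 → fail=7;  out ∅∪∅=∅
  n20('aaca'): parent n19 fail=13; on 'a' 13→0 → fail=4;  out ∅∪∅=∅
  n11('bcdcc'): parent n10 fail=13; on 'c' 13→0 → fail=13;  out ∅∪{3}={3}
  n17('cbdba'): parent n16 fail=7; on 'a' 7→0 → fail=4;  out {4}∪∅={4}
  n21('aacab'): parent n20 fail=4; on 'b' 4 → fail=5;  out ∅∪∅=∅
  n12('bcdccd'): parent n11 fail=13; on 'd' 13→0 → fail=1;  out {2}∪∅={2}
  n22('aacabd'): parent n21 fail=5; on 'd' 5→7→0 → fail=1;  out {5}∪∅={5}

Run:
pos 0 'b': at 7
pos 1 'b': at 23  → match P6@[0:1]
pos 2 'c': at 8 ·f  → match P3@[2:2]
pos 3 'b': at 14 ·f
pos 4 'd': at 15
pos 5 'd': at 2 ·f
pos 6 'a': at 3  → match P0@[4:6]
pos 7 'a': at 18 ·f
pos 8 'a': at 18 ·f
pos 9 'c': at 19  → match P3@[9:9]
pos 10 'a': at 20
pos 11 'b': at 21
pos 12 'd': at 22  → match P5@[7:12]
pos 13 'd': at 2 ·f
pos 14 'd': at 2 ·f
pos 15 'a': at 3  → match P0@[13:15]
pos 16 'a': at 18 ·f
pos 17 'd': at 1 ·f
pos 18 'b': at 7 ·f
pos 19 'b': at 23  → match P6@[18:19]
pos 20 'b': at 23 ·f  → match P6@[19:20]
pos 21 'b': at 23 ·f  → match P6@[20:21]
pos 22 'c': at 8 ·f  → match P3@[22:22]
pos 23 'd': at 9
pos 24 'c': at 10  → match P3@[24:24]
pos 25 'c': at 11  → match P3@[25:25]
pos 26 'd': at 12  → match P2@[21:26]
pos 27 'd': at 2 ·f
pos 28 'a': at 3  → match P0@[26:28]
pos 29 'b': at 5 ·f
pos 30 'b': at 6  → match P1@[28:30],P6@[29:30]
pos 31 'c': at 8 ·f  → match P3@[31:31]
pos 32 'c': at 13 ·f  → match P3@[32:32]
pos 33 'b': at 14
pos 34 'd': at 15
pos 35 'b': at 16
pos 36 'a': at 17  → match P4@[32:36]
pos 37 'a': at 18 ·f
pos 38 'b': at 5 ·f
pos 39 'b': at 6  → match P1@[37:39],P6@[38:39]
pos 40 'b': at 23 ·f  → match P6@[39:40]
pos 41 'c': at 8 ·f  → match P3@[41:41]
pos 42 'c': at 13 ·f  → match P3@[42:42]
pos 43 'a': at 4 ·f
pos 44 'c': at 13 ·f  → match P3@[44:44]
pos 45 'c': at 13 ·f  → match P3@[45:45]
pos 46 'c': at 13 ·f  → match P3@[46:46]
pos 47 'c': at 13 ·f  → match P3@[47:47]
pos 48 'a': at 4 ·f
pos 49 'b': at 5
pos 50 'b': at 6  → match P1@[48:50],P6@[49:50]
pos 51 'd': at 1 ·f
pos 52 'c': at 13 ·f  → match P3@[52:52]
pos 53 'd': at 1 ·f
pos 54 'a': at 4 ·f
pos 55 'b': at 5
pos 56 'b': at 6  → match P1@[54:56],P6@[55:56]
pos 57 'd': at 1 ·f
pos 58 'd': at 2
pos 59 'a': at 3  → match P0@[57:59]
pos 60 'b': at 5 ·f
pos 61 'a': at 4 ·f
pos 62 'b': at 5
pos 63 'b': at 6  → match P1@[61:63],P6@[62:63]
pos 64 'c': at 8 ·f  → match P3@[64:64]
pos 65 'b': at 14 ·f
pos 66 'd': at 15
pos 67 'b': at 16
pos 68 'a': at 17  → match P4@[64:68]
pos 69 'd': at 1 ·f

Matches: [[1,6],[2,3],[6,0],[9,3],[12,5],[15,0],[19,6],[20,6],[21,6],[22,3],[24,3],[25,3],[26,2],[28,0],[30,1],[30,6],[31,3],[32,3],[36,4],[39,1],[39,6],[40,6],[41,3],[42,3],[44,3],[45,3],[46,3],[47,3],[50,1],[50,6],[52,3],[56,1],[56,6],[59,0],[63,1],[63,6],[64,3],[68,4]]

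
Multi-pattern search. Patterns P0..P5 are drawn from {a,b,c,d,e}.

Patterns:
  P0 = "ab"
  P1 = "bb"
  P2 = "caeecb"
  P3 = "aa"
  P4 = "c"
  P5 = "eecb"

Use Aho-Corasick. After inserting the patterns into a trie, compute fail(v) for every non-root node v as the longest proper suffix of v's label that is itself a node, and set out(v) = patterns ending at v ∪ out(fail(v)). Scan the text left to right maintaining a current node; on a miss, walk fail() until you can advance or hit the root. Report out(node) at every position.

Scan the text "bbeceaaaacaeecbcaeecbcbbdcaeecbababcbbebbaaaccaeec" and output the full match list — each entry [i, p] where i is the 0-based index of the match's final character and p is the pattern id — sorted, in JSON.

Build automaton:
Trie nodes:
  n0 'ε': a→1 b→3 c→5 e→12
  n1 'a': a→11 b→2
  n2 'ab': ·  ←P0
  n3 'b': b→4
  n4 'bb': ·  ←P1
  n5 'c': a→6  ←P4
  n6 'ca': e→7
  n7 'cae': e→8
  n8 'caee': c→9
  n9 'caeec': b→10
  n10 'caeecb': ·  ←P2
  n11 'aa': ·  ←P3
  n12 'e': e→13
  n13 'ee': c→14
  n14 'eec': b→15
  n15 'eecb': ·  ←P5

Failure links (BFS by depth):
  n1('a'): parent n0 fail=0; on 'a' 0 → fail=0;  out ∅∪∅=∅
  n3('b'): parent n0 fail=0; on 'b' 0 → fail=0;  out ∅∪∅=∅
  n5('c'): parent n0 fail=0; on 'c' 0 → fail=0;  out {4}∪∅={4}
  n12('e'): parent n0 fail=0; on 'e' 0 → fail=0;  out ∅∪∅=∅
  n2('ab'): parent n1 fail=0; on 'b' 0 → fail=3;  out {0}∪∅={0}
  n4('bb'): parent n3 fail=0; on 'b' 0 → fail=3;  out {1}∪∅={1}
  n6('ca'): parent n5 fail=0; on 'a' 0 → fail=1;  out ∅∪∅=∅
  n11('aa'): parent n1 fail=0; on 'a' 0 → fail=1;  out {3}∪∅={3}
  n13('ee'): parent n12 fail=0; on 'e' 0 → fail=12;  out ∅∪∅=∅
  n7('cae'): parent n6 fail=1; on 'e' 1→0 → fail=12;  out ∅∪∅=∅
  n14('eec'): parent n13 fail=12; on 'c' 12→0 → fail=5;  out ∅∪{4}={4}
  n8('caee'): parent n7 fail=12; on 'e' 12 → fail=13;  out ∅∪∅=∅
  n15('eecb'): parent n14 fail=5; on 'b' 5→0 → fail=3;  out {5}∪∅={5}
  n9('caeec'): parent n8 fail=13; on 'c' 13 → fail=14;  out ∅∪{4}={4}
  n10('caeecb'): parent n9 fail=14; on 'b' 14 → fail=15;  out {2}∪{5}={2,5}

Run:
[0] read 'b'  n0⇒n3
[1] read 'b'  n3⇒n4  ** P1@[0:1]
[2] read 'e'  n4⇒n12 (via fail)
[3] read 'c'  n12⇒n5 (via fail)  ** P4@[3:3]
[4] read 'e'  n5⇒n12 (via fail)
[5] read 'a'  n12⇒n1 (via fail)
[6] read 'a'  n1⇒n11  ** P3@[5:6]
[7] read 'a'  n11⇒n11 (via fail)  ** P3@[6:7]
[8] read 'a'  n11⇒n11 (via fail)  ** P3@[7:8]
[9] read 'c'  n11⇒n5 (via fail)  ** P4@[9:9]
[10] read 'a'  n5⇒n6
[11] read 'e'  n6⇒n7
[12] read 'e'  n7⇒n8
[13] read 'c'  n8⇒n9  ** P4@[13:13]
[14] read 'b'  n9⇒n10  ** P2@[9:14],P5@[11:14]
[15] read 'c'  n10⇒n5 (via fail)  ** P4@[15:15]
[16] read 'a'  n5⇒n6
[17] read 'e'  n6⇒n7
[18] read 'e'  n7⇒n8
[19] read 'c'  n8⇒n9  ** P4@[19:19]
[20] read 'b'  n9⇒n10  ** P2@[15:20],P5@[17:20]
[21] read 'c'  n10⇒n5 (via fail)  ** P4@[21:21]
[22] read 'b'  n5⇒n3 (via fail)
[23] read 'b'  n3⇒n4  ** P1@[22:23]
[24] read 'd'  n4⇒n0 (via fail)
[25] read 'c'  n0⇒n5  ** P4@[25:25]
[26] read 'a'  n5⇒n6
[27] read 'e'  n6⇒n7
[28] read 'e'  n7⇒n8
[29] read 'c'  n8⇒n9  ** P4@[29:29]
[30] read 'b'  n9⇒n10  ** P2@[25:30],P5@[27:30]
[31] read 'a'  n10⇒n1 (via fail)
[32] read 'b'  n1⇒n2  ** P0@[31:32]
[33] read 'a'  n2⇒n1 (via fail)
[34] read 'b'  n1⇒n2  ** P0@[33:34]
[35] read 'c'  n2⇒n5 (via fail)  ** P4@[35:35]
[36] read 'b'  n5⇒n3 (via fail)
[37] read 'b'  n3⇒n4  ** P1@[36:37]
[38] read 'e'  n4⇒n12 (via fail)
[39] read 'b'  n12⇒n3 (via fail)
[40] read 'b'  n3⇒n4  ** P1@[39:40]
[41] read 'a'  n4⇒n1 (via fail)
[42] read 'a'  n1⇒n11  ** P3@[41:42]
[43] read 'a'  n11⇒n11 (via fail)  ** P3@[42:43]
[44] read 'c'  n11⇒n5 (via fail)  ** P4@[44:44]
[45] read 'c'  n5⇒n5 (via fail)  ** P4@[45:45]
[46] read 'a'  n5⇒n6
[47] read 'e'  n6⇒n7
[48] read 'e'  n7⇒n8
[49] read 'c'  n8⇒n9  ** P4@[49:49]

Result: [[1,1],[3,4],[6,3],[7,3],[8,3],[9,4],[13,4],[14,2],[14,5],[15,4],[19,4],[20,2],[20,5],[21,4],[23,1],[25,4],[29,4],[30,2],[30,5],[32,0],[34,0],[35,4],[37,1],[40,1],[42,3],[43,3],[44,4],[45,4],[49,4]]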